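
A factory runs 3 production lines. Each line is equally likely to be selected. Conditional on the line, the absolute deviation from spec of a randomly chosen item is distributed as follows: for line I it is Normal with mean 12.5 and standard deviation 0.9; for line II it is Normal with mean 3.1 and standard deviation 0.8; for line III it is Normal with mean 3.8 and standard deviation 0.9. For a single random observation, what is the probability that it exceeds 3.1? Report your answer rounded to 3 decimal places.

0.761

Conditional on each line, P(X > 3.1): I: 1; II: 0.5; III: 0.78165.
By total probability, P(X > 3.1) = 0.333333·1 + 0.333333·0.5 + 0.333333·0.78165 = 0.76055.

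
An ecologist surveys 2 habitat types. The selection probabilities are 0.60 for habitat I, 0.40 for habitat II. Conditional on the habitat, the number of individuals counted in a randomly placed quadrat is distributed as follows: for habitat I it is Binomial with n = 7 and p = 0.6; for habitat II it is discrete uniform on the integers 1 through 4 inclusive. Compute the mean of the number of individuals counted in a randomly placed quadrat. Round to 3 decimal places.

3.520

Component means — I: 4.2; II: 2.5.
E[X] = 0.6·4.2 + 0.4·2.5 = 3.52.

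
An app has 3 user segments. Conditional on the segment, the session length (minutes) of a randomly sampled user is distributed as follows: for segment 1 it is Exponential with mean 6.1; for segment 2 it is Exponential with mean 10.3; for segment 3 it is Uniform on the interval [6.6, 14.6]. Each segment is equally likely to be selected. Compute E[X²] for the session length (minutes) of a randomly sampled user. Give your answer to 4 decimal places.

134.7644

For each component E[X²] = Var + (mean)², giving 1: 74.42; 2: 212.18; 3: 117.693.
Overall E[X²] = 0.333333·74.42 + 0.333333·212.18 + 0.333333·117.693 = 134.764.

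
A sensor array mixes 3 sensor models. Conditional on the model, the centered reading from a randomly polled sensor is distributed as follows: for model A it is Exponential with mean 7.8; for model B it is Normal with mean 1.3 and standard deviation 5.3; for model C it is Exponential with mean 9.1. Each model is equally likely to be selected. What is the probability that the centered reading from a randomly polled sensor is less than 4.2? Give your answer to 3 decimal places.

Conditional on each model, P(X < 4.2): A: 0.416355; B: 0.707869; C: 0.369687.
By total probability, P(X < 4.2) = 0.333333·0.416355 + 0.333333·0.707869 + 0.333333·0.369687 = 0.49797.

0.498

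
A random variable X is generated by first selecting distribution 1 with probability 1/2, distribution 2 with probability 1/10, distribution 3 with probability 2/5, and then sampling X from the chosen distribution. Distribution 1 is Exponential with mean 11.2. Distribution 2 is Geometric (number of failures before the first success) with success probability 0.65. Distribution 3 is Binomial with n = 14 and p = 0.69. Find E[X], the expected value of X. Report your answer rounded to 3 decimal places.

Component means — 1: 11.2; 2: 0.538462; 3: 9.66.
E[X] = 0.5·11.2 + 0.1·0.538462 + 0.4·9.66 = 9.51785.

9.518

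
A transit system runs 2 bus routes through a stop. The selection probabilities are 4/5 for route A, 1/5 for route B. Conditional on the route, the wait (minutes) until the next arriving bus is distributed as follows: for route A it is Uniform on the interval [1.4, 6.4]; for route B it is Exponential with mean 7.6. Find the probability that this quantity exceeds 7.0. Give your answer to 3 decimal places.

Conditional on each route, P(X > 7.0): A: 0; B: 0.3981.
By total probability, P(X > 7.0) = 0.8·0 + 0.2·0.3981 = 0.07962.

0.080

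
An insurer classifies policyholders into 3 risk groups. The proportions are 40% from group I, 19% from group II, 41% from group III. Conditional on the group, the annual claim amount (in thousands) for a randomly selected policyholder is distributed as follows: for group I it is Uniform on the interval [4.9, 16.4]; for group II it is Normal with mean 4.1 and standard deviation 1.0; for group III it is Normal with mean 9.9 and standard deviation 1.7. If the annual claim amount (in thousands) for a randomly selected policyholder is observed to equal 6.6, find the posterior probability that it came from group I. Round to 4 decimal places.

Likelihoods f(6.6 | ·): I: 0.0869565; II: 0.0175283; III: 0.0356627.
Posterior ∝ prior × likelihood. Numerator for I: 0.4·0.0869565 = 0.0347826.
Normalizing constant: 0.4·0.0869565 + 0.19·0.0175283 + 0.41·0.0356627 = 0.0527347.
P(I | observation) = 0.0347826 / 0.0527347 = 0.659577.

0.6596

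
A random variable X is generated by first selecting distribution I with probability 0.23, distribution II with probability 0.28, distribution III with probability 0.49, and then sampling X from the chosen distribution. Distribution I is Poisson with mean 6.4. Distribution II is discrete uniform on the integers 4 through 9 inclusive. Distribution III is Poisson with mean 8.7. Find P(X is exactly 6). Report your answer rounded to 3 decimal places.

Conditional on each component, P(X = 6): I: 0.158585; II: 0.166667; III: 0.100328.
By total probability, P(X = 6) = 0.23·0.158585 + 0.28·0.166667 + 0.49·0.100328 = 0.132302.

0.132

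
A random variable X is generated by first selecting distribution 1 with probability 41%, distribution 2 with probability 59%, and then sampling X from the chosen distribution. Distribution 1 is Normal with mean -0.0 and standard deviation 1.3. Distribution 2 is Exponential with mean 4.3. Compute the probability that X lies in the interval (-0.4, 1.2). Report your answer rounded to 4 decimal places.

0.3252

Conditional on each component, P(-0.4 < X < 1.2): 1: 0.442858; 2: 0.243513.
By total probability, P(-0.4 < X < 1.2) = 0.41·0.442858 + 0.59·0.243513 = 0.325244.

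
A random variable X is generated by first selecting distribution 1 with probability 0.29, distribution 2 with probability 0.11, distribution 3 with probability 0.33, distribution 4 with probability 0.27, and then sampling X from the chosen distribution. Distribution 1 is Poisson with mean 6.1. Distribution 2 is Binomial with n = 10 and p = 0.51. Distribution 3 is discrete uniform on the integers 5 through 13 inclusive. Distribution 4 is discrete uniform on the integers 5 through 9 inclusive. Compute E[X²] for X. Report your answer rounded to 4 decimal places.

For each component E[X²] = Var + (mean)², giving 1: 43.31; 2: 28.509; 3: 87.6667; 4: 51.
Overall E[X²] = 0.29·43.31 + 0.11·28.509 + 0.33·87.6667 + 0.27·51 = 58.3959.

58.3959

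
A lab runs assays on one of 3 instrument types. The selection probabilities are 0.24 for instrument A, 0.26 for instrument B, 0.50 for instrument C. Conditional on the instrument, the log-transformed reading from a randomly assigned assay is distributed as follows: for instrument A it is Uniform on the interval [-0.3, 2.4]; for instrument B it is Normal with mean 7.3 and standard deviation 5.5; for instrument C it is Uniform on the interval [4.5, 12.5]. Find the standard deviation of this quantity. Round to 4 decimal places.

4.4679

Per component, A: μ=1.05, E[X²]=1.71; B: μ=7.3, E[X²]=83.54; C: μ=8.5, E[X²]=77.5833.
E[X] = 0.24·1.05 + 0.26·7.3 + 0.5·8.5 = 6.4.
E[X²] = 0.24·1.71 + 0.26·83.54 + 0.5·77.5833 = 60.9225.
Var(X) = E[X²] − (E[X])² = 60.9225 − 40.96 = 19.9625.
SD(X) = √19.9625 = 4.46794.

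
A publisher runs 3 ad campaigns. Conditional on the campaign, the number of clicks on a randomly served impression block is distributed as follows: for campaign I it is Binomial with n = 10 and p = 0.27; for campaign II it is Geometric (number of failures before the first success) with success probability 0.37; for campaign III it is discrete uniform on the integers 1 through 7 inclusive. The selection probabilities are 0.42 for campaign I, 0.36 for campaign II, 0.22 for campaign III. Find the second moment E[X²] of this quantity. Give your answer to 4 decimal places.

10.9900

For each component E[X²] = Var + (mean)², giving I: 9.261; II: 7.5011; III: 20.
Overall E[X²] = 0.42·9.261 + 0.36·7.5011 + 0.22·20 = 10.99.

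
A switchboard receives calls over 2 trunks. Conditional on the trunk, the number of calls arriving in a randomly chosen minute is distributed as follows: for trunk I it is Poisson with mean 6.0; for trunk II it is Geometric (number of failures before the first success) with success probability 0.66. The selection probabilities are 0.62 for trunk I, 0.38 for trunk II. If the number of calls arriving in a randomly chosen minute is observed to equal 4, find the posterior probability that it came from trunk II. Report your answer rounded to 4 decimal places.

Likelihoods P(X=4 | ·): I: 0.133853; II: 0.00881982.
Posterior ∝ prior × likelihood. Numerator for II: 0.38·0.00881982 = 0.00335153.
Normalizing constant: 0.62·0.133853 + 0.38·0.00881982 = 0.0863402.
P(II | observation) = 0.00335153 / 0.0863402 = 0.0388178.

0.0388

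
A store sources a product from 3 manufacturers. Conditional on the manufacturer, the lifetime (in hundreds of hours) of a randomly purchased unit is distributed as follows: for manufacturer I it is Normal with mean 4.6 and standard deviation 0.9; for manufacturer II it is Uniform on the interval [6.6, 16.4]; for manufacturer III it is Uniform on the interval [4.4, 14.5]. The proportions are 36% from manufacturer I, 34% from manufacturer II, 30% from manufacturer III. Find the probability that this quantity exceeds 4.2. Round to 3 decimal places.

Conditional on each manufacturer, P(X > 4.2): I: 0.671639; II: 1; III: 1.
By total probability, P(X > 4.2) = 0.36·0.671639 + 0.34·1 + 0.3·1 = 0.88179.

0.882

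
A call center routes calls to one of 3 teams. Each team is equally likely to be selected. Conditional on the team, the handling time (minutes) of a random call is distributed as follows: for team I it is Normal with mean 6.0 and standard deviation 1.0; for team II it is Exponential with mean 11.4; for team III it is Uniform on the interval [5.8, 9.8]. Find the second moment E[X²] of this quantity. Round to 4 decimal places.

119.6978

For each component E[X²] = Var + (mean)², giving I: 37; II: 259.92; III: 62.1733.
Overall E[X²] = 0.333333·37 + 0.333333·259.92 + 0.333333·62.1733 = 119.698.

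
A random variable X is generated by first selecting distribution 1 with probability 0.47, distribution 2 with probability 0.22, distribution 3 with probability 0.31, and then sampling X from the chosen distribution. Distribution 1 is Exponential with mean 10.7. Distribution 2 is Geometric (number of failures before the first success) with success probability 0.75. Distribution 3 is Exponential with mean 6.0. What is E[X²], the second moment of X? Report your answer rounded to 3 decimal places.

For each component E[X²] = Var + (mean)², giving 1: 228.98; 2: 0.555556; 3: 72.
Overall E[X²] = 0.47·228.98 + 0.22·0.555556 + 0.31·72 = 130.063.

130.063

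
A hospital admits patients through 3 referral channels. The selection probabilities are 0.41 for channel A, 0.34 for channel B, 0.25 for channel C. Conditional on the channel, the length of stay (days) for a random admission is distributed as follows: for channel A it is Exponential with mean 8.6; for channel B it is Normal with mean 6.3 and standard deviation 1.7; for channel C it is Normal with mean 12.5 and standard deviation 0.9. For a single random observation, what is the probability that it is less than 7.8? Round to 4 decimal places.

0.5203

Conditional on each channel, P(X < 7.8): A: 0.596257; B: 0.811207; C: 8.83943e-08.
By total probability, P(X < 7.8) = 0.41·0.596257 + 0.34·0.811207 + 0.25·8.83943e-08 = 0.520276.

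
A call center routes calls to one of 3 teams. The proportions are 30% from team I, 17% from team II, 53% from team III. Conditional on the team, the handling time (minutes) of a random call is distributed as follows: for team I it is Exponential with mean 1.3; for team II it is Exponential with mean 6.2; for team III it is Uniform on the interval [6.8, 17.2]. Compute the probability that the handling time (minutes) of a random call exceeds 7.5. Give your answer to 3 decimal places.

0.546

Conditional on each team, P(X > 7.5): I: 0.00312216; II: 0.298293; III: 0.932692.
By total probability, P(X > 7.5) = 0.3·0.00312216 + 0.17·0.298293 + 0.53·0.932692 = 0.545973.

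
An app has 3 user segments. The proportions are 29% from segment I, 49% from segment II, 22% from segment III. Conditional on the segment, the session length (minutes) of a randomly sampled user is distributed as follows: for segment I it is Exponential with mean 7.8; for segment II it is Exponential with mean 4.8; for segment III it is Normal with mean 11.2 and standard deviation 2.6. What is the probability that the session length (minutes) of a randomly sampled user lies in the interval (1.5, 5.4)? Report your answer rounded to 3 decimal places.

0.296

Conditional on each segment, P(1.5 < X < 5.4): I: 0.324633; II: 0.406963; III: 0.0127528.
By total probability, P(1.5 < X < 5.4) = 0.29·0.324633 + 0.49·0.406963 + 0.22·0.0127528 = 0.296361.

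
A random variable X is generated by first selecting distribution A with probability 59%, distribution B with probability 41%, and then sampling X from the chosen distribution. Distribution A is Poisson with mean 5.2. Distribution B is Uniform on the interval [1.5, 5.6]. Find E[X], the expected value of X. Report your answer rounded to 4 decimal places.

4.5235

Component means — A: 5.2; B: 3.55.
E[X] = 0.59·5.2 + 0.41·3.55 = 4.5235.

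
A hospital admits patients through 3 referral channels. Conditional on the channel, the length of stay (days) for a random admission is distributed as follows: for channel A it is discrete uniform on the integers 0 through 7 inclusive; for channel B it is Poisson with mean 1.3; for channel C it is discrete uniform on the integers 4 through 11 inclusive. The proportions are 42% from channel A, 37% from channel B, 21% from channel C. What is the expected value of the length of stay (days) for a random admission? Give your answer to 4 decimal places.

3.5260

Component means — A: 3.5; B: 1.3; C: 7.5.
E[X] = 0.42·3.5 + 0.37·1.3 + 0.21·7.5 = 3.526.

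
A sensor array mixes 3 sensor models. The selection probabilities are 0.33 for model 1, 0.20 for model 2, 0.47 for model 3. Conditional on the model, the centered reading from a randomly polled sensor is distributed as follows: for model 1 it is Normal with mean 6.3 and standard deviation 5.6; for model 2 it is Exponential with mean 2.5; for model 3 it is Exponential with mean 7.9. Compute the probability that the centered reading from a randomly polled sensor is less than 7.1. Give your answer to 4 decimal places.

Conditional on each model, P(X < 7.1): 1: 0.556798; 2: 0.941574; 3: 0.592915.
By total probability, P(X < 7.1) = 0.33·0.556798 + 0.2·0.941574 + 0.47·0.592915 = 0.650729.

0.6507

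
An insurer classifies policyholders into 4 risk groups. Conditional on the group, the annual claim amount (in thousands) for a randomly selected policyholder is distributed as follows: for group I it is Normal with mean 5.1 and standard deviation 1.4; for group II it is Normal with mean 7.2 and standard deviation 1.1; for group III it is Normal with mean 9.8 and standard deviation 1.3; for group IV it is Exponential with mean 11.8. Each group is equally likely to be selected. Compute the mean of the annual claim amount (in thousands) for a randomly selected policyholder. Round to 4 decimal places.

8.4750

Component means — I: 5.1; II: 7.2; III: 9.8; IV: 11.8.
E[X] = 0.25·5.1 + 0.25·7.2 + 0.25·9.8 + 0.25·11.8 = 8.475.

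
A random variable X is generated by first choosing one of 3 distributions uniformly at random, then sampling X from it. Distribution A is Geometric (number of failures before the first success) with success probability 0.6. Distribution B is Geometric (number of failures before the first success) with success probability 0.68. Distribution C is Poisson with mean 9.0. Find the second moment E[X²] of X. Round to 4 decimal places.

30.8230

For each component E[X²] = Var + (mean)², giving A: 1.55556; B: 0.913495; C: 90.
Overall E[X²] = 0.333333·1.55556 + 0.333333·0.913495 + 0.333333·90 = 30.823.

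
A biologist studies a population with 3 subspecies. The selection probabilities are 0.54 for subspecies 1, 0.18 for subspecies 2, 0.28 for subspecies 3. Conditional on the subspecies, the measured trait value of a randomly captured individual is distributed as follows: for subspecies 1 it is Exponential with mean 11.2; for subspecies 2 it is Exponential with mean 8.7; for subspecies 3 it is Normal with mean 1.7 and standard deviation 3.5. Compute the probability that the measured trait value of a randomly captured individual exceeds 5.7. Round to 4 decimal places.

0.4535

Conditional on each subspecies, P(X > 5.7): 1: 0.601139; 2: 0.519353; 3: 0.126549.
By total probability, P(X > 5.7) = 0.54·0.601139 + 0.18·0.519353 + 0.28·0.126549 = 0.453532.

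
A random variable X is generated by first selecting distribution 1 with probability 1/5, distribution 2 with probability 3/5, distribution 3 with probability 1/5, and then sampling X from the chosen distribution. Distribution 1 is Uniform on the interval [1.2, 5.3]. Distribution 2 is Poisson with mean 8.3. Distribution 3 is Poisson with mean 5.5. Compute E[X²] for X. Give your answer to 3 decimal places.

For each component E[X²] = Var + (mean)², giving 1: 11.9633; 2: 77.19; 3: 35.75.
Overall E[X²] = 0.2·11.9633 + 0.6·77.19 + 0.2·35.75 = 55.8567.

55.857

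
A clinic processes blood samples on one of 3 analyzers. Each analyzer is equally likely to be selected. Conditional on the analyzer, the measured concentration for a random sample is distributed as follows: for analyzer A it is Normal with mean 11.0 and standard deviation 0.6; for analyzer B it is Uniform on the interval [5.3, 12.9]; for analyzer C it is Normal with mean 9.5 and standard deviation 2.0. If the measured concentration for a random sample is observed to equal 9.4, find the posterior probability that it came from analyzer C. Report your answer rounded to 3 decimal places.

Likelihoods f(9.4 | ·): A: 0.0189933; B: 0.131579; C: 0.199222.
Posterior ∝ prior × likelihood. Numerator for C: 0.333333·0.199222 = 0.0664073.
Normalizing constant: 0.333333·0.0189933 + 0.333333·0.131579 + 0.333333·0.199222 = 0.116598.
P(C | observation) = 0.0664073 / 0.116598 = 0.56954.

0.570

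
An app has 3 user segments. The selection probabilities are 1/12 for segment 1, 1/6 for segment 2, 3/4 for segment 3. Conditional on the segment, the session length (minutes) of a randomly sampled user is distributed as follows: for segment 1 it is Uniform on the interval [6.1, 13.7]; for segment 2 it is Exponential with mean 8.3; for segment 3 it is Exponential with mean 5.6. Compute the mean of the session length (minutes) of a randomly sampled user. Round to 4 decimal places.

Component means — 1: 9.9; 2: 8.3; 3: 5.6.
E[X] = 0.0833333·9.9 + 0.166667·8.3 + 0.75·5.6 = 6.40833.

6.4083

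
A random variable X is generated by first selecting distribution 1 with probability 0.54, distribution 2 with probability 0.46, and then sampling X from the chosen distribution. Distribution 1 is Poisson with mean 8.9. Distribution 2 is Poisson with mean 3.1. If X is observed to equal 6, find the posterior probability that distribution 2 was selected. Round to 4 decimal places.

0.3344

Likelihoods P(X=6 | ·): 1: 0.0941427; 2: 0.0555296.
Posterior ∝ prior × likelihood. Numerator for 2: 0.46·0.0555296 = 0.0255436.
Normalizing constant: 0.54·0.0941427 + 0.46·0.0555296 = 0.0763807.
P(2 | observation) = 0.0255436 / 0.0763807 = 0.334425.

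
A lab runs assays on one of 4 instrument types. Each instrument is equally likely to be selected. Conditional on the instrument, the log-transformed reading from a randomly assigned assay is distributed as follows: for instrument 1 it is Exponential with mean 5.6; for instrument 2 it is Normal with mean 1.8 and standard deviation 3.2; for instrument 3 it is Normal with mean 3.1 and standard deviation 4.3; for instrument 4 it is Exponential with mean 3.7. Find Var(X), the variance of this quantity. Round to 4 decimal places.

20.3175

Per component, 1: μ=5.6, E[X²]=62.72; 2: μ=1.8, E[X²]=13.48; 3: μ=3.1, E[X²]=28.1; 4: μ=3.7, E[X²]=27.38.
E[X] = 0.25·5.6 + 0.25·1.8 + 0.25·3.1 + 0.25·3.7 = 3.55.
E[X²] = 0.25·62.72 + 0.25·13.48 + 0.25·28.1 + 0.25·27.38 = 32.92.
Var(X) = E[X²] − (E[X])² = 32.92 − 12.6025 = 20.3175.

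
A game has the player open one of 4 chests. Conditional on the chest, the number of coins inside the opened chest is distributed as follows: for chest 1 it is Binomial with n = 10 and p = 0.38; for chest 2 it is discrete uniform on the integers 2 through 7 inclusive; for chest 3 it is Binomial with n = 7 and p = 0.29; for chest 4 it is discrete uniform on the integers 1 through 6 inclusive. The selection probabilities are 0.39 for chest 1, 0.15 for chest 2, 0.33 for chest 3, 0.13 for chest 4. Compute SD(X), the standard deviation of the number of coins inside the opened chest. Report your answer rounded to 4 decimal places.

Per component, 1: μ=3.8, E[X²]=16.796; 2: μ=4.5, E[X²]=23.1667; 3: μ=2.03, E[X²]=5.5622; 4: μ=3.5, E[X²]=15.1667.
E[X] = 0.39·3.8 + 0.15·4.5 + 0.33·2.03 + 0.13·3.5 = 3.2819.
E[X²] = 0.39·16.796 + 0.15·23.1667 + 0.33·5.5622 + 0.13·15.1667 = 13.8326.
Var(X) = E[X²] − (E[X])² = 13.8326 − 10.7709 = 3.06177.
SD(X) = √3.06177 = 1.74979.

1.7498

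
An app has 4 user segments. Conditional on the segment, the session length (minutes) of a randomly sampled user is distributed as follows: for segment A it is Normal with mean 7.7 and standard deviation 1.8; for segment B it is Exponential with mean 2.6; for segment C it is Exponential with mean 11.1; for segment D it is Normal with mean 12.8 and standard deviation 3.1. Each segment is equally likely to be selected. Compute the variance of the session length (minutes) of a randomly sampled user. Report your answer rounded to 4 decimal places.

Per component, A: μ=7.7, E[X²]=62.53; B: μ=2.6, E[X²]=13.52; C: μ=11.1, E[X²]=246.42; D: μ=12.8, E[X²]=173.45.
E[X] = 0.25·7.7 + 0.25·2.6 + 0.25·11.1 + 0.25·12.8 = 8.55.
E[X²] = 0.25·62.53 + 0.25·13.52 + 0.25·246.42 + 0.25·173.45 = 123.98.
Var(X) = E[X²] − (E[X])² = 123.98 − 73.1025 = 50.8775.

50.8775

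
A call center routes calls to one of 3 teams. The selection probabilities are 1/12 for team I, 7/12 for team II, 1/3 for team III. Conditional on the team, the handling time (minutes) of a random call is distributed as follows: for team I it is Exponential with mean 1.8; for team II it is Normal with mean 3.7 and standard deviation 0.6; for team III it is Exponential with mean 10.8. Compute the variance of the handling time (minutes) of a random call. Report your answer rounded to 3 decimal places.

51.587

Per component, I: μ=1.8, E[X²]=6.48; II: μ=3.7, E[X²]=14.05; III: μ=10.8, E[X²]=233.28.
E[X] = 0.0833333·1.8 + 0.583333·3.7 + 0.333333·10.8 = 5.90833.
E[X²] = 0.0833333·6.48 + 0.583333·14.05 + 0.333333·233.28 = 86.4958.
Var(X) = E[X²] − (E[X])² = 86.4958 − 34.9084 = 51.5874.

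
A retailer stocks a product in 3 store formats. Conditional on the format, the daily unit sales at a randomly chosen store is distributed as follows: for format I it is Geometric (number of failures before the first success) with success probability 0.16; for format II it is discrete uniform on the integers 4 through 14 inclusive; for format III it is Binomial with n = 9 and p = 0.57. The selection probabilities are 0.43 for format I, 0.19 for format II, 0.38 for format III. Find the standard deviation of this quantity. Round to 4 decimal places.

4.3681

Per component, I: μ=5.25, E[X²]=60.375; II: μ=9, E[X²]=91; III: μ=5.13, E[X²]=28.5228.
E[X] = 0.43·5.25 + 0.19·9 + 0.38·5.13 = 5.9169.
E[X²] = 0.43·60.375 + 0.19·91 + 0.38·28.5228 = 54.0899.
Var(X) = E[X²] − (E[X])² = 54.0899 − 35.0097 = 19.0802.
SD(X) = √19.0802 = 4.36809.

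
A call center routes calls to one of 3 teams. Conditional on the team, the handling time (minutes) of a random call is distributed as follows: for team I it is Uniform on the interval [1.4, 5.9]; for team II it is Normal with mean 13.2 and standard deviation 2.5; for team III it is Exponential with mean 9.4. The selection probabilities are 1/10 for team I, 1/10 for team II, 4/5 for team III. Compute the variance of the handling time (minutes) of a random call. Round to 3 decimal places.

Per component, I: μ=3.65, E[X²]=15.01; II: μ=13.2, E[X²]=180.49; III: μ=9.4, E[X²]=176.72.
E[X] = 0.1·3.65 + 0.1·13.2 + 0.8·9.4 = 9.205.
E[X²] = 0.1·15.01 + 0.1·180.49 + 0.8·176.72 = 160.926.
Var(X) = E[X²] − (E[X])² = 160.926 − 84.732 = 76.194.

76.194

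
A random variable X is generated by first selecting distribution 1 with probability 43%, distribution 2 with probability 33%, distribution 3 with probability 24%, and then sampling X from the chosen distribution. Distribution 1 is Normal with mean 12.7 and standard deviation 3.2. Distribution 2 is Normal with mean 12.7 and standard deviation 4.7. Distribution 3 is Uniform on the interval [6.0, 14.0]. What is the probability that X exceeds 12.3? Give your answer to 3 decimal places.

0.464

Conditional on each component, P(X > 12.3): 1: 0.549738; 2: 0.533912; 3: 0.2125.
By total probability, P(X > 12.3) = 0.43·0.549738 + 0.33·0.533912 + 0.24·0.2125 = 0.463578.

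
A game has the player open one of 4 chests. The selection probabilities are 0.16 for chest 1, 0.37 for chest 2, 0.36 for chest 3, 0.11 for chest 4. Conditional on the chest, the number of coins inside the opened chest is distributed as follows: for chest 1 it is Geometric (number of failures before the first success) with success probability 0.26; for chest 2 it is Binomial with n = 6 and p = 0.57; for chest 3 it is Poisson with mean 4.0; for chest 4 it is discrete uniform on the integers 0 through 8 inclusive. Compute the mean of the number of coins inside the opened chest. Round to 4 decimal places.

Component means — 1: 2.84615; 2: 3.42; 3: 4; 4: 4.
E[X] = 0.16·2.84615 + 0.37·3.42 + 0.36·4 + 0.11·4 = 3.60078.

3.6008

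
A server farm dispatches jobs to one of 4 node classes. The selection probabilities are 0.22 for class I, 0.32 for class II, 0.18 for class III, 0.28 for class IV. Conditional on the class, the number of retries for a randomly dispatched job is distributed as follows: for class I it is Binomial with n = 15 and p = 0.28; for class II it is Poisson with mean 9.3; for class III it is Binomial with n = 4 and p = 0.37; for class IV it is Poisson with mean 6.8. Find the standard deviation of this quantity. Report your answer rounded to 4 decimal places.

Per component, I: μ=4.2, E[X²]=20.664; II: μ=9.3, E[X²]=95.79; III: μ=1.48, E[X²]=3.1228; IV: μ=6.8, E[X²]=53.04.
E[X] = 0.22·4.2 + 0.32·9.3 + 0.18·1.48 + 0.28·6.8 = 6.0704.
E[X²] = 0.22·20.664 + 0.32·95.79 + 0.18·3.1228 + 0.28·53.04 = 50.6122.
Var(X) = E[X²] − (E[X])² = 50.6122 − 36.8498 = 13.7624.
SD(X) = √13.7624 = 3.70977.

3.7098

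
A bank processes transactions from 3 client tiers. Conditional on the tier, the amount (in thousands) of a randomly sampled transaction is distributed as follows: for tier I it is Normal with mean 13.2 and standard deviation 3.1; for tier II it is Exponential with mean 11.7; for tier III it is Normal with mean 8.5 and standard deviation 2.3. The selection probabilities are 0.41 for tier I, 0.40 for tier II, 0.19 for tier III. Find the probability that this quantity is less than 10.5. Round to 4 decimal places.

Conditional on each tier, P(X < 10.5): I: 0.191886; II: 0.592387; III: 0.807731.
By total probability, P(X < 10.5) = 0.41·0.191886 + 0.4·0.592387 + 0.19·0.807731 = 0.469097.

0.4691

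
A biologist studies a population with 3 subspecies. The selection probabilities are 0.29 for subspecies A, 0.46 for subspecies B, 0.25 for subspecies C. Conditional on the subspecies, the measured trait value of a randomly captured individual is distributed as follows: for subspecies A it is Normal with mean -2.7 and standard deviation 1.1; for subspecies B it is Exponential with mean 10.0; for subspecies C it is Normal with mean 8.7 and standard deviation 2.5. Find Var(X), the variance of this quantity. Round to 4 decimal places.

Per component, A: μ=-2.7, E[X²]=8.5; B: μ=10, E[X²]=200; C: μ=8.7, E[X²]=81.94.
E[X] = 0.29·-2.7 + 0.46·10 + 0.25·8.7 = 5.992.
E[X²] = 0.29·8.5 + 0.46·200 + 0.25·81.94 = 114.95.
Var(X) = E[X²] − (E[X])² = 114.95 − 35.9041 = 79.0459.

79.0459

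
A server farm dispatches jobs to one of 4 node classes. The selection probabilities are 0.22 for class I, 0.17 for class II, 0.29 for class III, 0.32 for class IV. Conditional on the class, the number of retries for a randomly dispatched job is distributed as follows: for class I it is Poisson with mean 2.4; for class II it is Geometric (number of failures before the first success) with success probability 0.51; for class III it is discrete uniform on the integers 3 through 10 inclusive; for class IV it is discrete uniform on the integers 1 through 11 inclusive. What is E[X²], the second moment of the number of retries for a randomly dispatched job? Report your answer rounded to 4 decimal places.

For each component E[X²] = Var + (mean)², giving I: 8.16; II: 2.807; III: 47.5; IV: 46.
Overall E[X²] = 0.22·8.16 + 0.17·2.807 + 0.29·47.5 + 0.32·46 = 30.7674.

30.7674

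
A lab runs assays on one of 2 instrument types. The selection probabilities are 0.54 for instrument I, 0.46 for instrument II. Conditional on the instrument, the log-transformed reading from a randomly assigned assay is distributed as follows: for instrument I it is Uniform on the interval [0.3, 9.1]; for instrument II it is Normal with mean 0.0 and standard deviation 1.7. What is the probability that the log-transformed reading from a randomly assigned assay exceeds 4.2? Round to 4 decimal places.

0.3038

Conditional on each instrument, P(X > 4.2): I: 0.556818; II: 0.00674455.
By total probability, P(X > 4.2) = 0.54·0.556818 + 0.46·0.00674455 = 0.303784.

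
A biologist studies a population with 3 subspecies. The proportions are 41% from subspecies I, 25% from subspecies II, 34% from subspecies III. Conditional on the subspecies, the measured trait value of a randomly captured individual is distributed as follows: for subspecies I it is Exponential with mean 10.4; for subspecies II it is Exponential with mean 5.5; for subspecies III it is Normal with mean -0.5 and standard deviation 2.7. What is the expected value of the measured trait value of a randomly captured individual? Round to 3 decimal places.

Component means — I: 10.4; II: 5.5; III: -0.5.
E[X] = 0.41·10.4 + 0.25·5.5 + 0.34·-0.5 = 5.469.

5.469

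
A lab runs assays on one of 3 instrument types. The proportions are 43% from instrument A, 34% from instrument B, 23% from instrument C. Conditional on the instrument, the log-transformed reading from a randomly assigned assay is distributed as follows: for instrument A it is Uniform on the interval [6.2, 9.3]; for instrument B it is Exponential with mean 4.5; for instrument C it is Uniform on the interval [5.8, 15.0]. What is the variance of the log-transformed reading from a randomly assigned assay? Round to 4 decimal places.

13.8125

Per component, A: μ=7.75, E[X²]=60.8633; B: μ=4.5, E[X²]=40.5; C: μ=10.4, E[X²]=115.213.
E[X] = 0.43·7.75 + 0.34·4.5 + 0.23·10.4 = 7.2545.
E[X²] = 0.43·60.8633 + 0.34·40.5 + 0.23·115.213 = 66.4403.
Var(X) = E[X²] − (E[X])² = 66.4403 − 52.6278 = 13.8125.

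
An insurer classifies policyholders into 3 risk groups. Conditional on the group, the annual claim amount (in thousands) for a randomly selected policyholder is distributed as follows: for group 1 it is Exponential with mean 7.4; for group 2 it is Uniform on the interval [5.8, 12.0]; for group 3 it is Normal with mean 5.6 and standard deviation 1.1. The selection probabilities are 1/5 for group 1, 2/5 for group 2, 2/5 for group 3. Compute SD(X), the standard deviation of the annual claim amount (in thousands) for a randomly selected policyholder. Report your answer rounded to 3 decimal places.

Per component, 1: μ=7.4, E[X²]=109.52; 2: μ=8.9, E[X²]=82.4133; 3: μ=5.6, E[X²]=32.57.
E[X] = 0.2·7.4 + 0.4·8.9 + 0.4·5.6 = 7.28.
E[X²] = 0.2·109.52 + 0.4·82.4133 + 0.4·32.57 = 67.8973.
Var(X) = E[X²] − (E[X])² = 67.8973 − 52.9984 = 14.8989.
SD(X) = √14.8989 = 3.85991.

3.860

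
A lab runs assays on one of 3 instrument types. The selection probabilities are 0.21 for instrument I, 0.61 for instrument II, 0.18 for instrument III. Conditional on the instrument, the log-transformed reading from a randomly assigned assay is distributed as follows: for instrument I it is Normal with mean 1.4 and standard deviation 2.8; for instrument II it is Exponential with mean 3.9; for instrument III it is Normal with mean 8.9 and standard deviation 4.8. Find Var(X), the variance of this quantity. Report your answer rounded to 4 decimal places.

20.7436

Per component, I: μ=1.4, E[X²]=9.8; II: μ=3.9, E[X²]=30.42; III: μ=8.9, E[X²]=102.25.
E[X] = 0.21·1.4 + 0.61·3.9 + 0.18·8.9 = 4.275.
E[X²] = 0.21·9.8 + 0.61·30.42 + 0.18·102.25 = 39.0192.
Var(X) = E[X²] − (E[X])² = 39.0192 − 18.2756 = 20.7436.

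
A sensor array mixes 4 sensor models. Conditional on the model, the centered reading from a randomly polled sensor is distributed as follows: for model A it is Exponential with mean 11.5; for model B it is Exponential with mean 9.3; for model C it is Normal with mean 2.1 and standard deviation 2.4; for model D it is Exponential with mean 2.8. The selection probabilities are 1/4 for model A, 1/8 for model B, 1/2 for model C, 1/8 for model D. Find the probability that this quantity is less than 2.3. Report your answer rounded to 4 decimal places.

0.4093

Conditional on each model, P(X < 2.3): A: 0.181269; B: 0.219103; C: 0.533207; D: 0.560197.
By total probability, P(X < 2.3) = 0.25·0.181269 + 0.125·0.219103 + 0.5·0.533207 + 0.125·0.560197 = 0.409333.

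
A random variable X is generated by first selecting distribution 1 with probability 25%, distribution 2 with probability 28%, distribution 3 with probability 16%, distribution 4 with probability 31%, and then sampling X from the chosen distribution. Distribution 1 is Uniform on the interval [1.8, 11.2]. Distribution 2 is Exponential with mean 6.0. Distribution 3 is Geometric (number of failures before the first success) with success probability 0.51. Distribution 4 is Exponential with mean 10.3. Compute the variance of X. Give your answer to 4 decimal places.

54.5428

Per component, 1: μ=6.5, E[X²]=49.6133; 2: μ=6, E[X²]=72; 3: μ=0.960784, E[X²]=2.807; 4: μ=10.3, E[X²]=212.18.
E[X] = 0.25·6.5 + 0.28·6 + 0.16·0.960784 + 0.31·10.3 = 6.65173.
E[X²] = 0.25·49.6133 + 0.28·72 + 0.16·2.807 + 0.31·212.18 = 98.7883.
Var(X) = E[X²] − (E[X])² = 98.7883 − 44.2455 = 54.5428.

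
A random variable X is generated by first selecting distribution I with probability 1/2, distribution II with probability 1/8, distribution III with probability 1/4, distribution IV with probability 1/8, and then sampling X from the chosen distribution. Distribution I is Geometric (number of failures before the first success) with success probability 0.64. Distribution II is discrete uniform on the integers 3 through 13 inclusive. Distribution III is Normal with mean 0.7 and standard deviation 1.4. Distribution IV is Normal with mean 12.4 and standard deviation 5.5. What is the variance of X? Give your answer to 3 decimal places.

24.424

Per component, I: μ=0.5625, E[X²]=1.19531; II: μ=8, E[X²]=74; III: μ=0.7, E[X²]=2.45; IV: μ=12.4, E[X²]=184.01.
E[X] = 0.5·0.5625 + 0.125·8 + 0.25·0.7 + 0.125·12.4 = 3.00625.
E[X²] = 0.5·1.19531 + 0.125·74 + 0.25·2.45 + 0.125·184.01 = 33.4614.
Var(X) = E[X²] − (E[X])² = 33.4614 − 9.03754 = 24.4239.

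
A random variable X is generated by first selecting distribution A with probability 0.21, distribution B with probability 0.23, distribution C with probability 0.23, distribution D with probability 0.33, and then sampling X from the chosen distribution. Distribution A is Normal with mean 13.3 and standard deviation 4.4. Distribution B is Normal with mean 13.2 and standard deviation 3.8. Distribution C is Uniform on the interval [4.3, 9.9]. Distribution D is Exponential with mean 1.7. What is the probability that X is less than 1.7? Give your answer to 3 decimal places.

Conditional on each component, P(X < 1.7): A: 0.00418999; B: 0.00123777; C: 0; D: 0.632121.
By total probability, P(X < 1.7) = 0.21·0.00418999 + 0.23·0.00123777 + 0.23·0 + 0.33·0.632121 = 0.209764.

0.210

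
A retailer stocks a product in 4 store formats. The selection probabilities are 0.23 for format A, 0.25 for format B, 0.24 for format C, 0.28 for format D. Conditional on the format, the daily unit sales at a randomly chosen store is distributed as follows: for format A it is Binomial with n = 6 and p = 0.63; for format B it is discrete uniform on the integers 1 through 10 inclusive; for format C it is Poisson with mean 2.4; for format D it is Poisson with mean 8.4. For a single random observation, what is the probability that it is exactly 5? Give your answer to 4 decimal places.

0.1121

Conditional on each format, P(X = 5): A: 0.220321; B: 0.1; C: 0.0601961; D: 0.0783685.
By total probability, P(X = 5) = 0.23·0.220321 + 0.25·0.1 + 0.24·0.0601961 + 0.28·0.0783685 = 0.112064.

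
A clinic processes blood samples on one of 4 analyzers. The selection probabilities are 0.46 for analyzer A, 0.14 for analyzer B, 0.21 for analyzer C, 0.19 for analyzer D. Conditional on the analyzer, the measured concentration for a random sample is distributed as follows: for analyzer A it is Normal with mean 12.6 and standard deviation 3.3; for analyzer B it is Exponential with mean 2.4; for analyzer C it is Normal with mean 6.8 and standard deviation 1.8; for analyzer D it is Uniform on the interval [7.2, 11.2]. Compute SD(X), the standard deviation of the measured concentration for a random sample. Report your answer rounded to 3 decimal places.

4.443

Per component, A: μ=12.6, E[X²]=169.65; B: μ=2.4, E[X²]=11.52; C: μ=6.8, E[X²]=49.48; D: μ=9.2, E[X²]=85.9733.
E[X] = 0.46·12.6 + 0.14·2.4 + 0.21·6.8 + 0.19·9.2 = 9.308.
E[X²] = 0.46·169.65 + 0.14·11.52 + 0.21·49.48 + 0.19·85.9733 = 106.378.
Var(X) = E[X²] − (E[X])² = 106.378 − 86.6389 = 19.7387.
SD(X) = √19.7387 = 4.44282.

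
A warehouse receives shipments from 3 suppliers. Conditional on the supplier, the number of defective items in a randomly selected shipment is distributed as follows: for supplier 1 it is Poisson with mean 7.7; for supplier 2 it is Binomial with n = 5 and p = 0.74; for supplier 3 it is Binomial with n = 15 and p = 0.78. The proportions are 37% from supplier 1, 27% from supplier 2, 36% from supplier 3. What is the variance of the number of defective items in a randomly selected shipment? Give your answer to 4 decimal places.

13.9858

Per component, 1: μ=7.7, E[X²]=66.99; 2: μ=3.7, E[X²]=14.652; 3: μ=11.7, E[X²]=139.464.
E[X] = 0.37·7.7 + 0.27·3.7 + 0.36·11.7 = 8.06.
E[X²] = 0.37·66.99 + 0.27·14.652 + 0.36·139.464 = 78.9494.
Var(X) = E[X²] − (E[X])² = 78.9494 − 64.9636 = 13.9858.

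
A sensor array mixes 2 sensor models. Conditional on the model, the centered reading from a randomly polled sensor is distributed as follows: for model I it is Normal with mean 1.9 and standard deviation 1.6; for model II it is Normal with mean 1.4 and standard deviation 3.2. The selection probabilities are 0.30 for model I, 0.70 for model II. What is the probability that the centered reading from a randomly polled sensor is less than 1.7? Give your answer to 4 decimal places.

Conditional on each model, P(X < 1.7): I: 0.450262; II: 0.537346.
By total probability, P(X < 1.7) = 0.3·0.450262 + 0.7·0.537346 = 0.511221.

0.5112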